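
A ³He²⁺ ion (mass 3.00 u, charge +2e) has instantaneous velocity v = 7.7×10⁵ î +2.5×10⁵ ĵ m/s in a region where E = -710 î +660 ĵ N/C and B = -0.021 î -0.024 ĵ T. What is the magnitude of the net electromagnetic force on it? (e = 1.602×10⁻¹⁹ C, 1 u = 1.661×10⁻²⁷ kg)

|F| ≈ 4.25×10⁻¹⁵ N

v×B = (0, 0, -1.32×10⁴) N/C.
E + v×B = (-710, 660, -1.32×10⁴) N/C.
F = q(E + v×B) = (3.204×10⁻¹⁹ C)·(-710, 660, -1.32×10⁴) = (-2.27×10⁻¹⁶, 2.11×10⁻¹⁶, -4.24×10⁻¹⁵) N.
|F| = 4.25×10⁻¹⁵ N.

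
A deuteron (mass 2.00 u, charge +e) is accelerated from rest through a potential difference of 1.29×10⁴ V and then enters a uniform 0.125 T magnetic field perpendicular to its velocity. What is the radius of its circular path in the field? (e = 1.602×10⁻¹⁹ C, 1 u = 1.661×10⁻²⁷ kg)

r ≈ 0.185 m

Acceleration: |q|V = ½mv² ⇒ v = √(2|q|V/m) = √(2·1.602×10⁻¹⁹·1.29×10⁴/3.322×10⁻²⁷) ≈ 1.115×10⁶ m/s.
In the field: r = mv/(|q|B) = (3.322×10⁻²⁷)(1.115×10⁶)/((1.602×10⁻¹⁹)(0.125)) ≈ 0.185 m.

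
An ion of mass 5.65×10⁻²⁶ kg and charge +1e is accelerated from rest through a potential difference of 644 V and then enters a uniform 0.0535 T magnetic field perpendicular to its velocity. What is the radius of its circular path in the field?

Acceleration: |q|V = ½mv² ⇒ v = √(2|q|V/m) = √(2·1.602×10⁻¹⁹·644/5.65×10⁻²⁶) ≈ 6.043×10⁴ m/s.
In the field: r = mv/(|q|B) = (5.65×10⁻²⁶)(6.043×10⁴)/((1.602×10⁻¹⁹)(0.0535)) ≈ 0.398 m.

r ≈ 0.398 m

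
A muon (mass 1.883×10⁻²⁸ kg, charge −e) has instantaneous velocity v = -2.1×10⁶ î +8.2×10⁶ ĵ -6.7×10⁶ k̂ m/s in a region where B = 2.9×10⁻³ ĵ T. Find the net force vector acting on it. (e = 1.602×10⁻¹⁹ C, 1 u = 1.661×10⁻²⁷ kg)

F ≈ (-3.11×10⁻¹⁵, 0, 9.76×10⁻¹⁶) N

v×B = (1.94×10⁴, 0, -6090) N/C.
F = q v×B = (−1.602×10⁻¹⁹ C)·(1.94×10⁴, 0, -6090) = (-3.11×10⁻¹⁵, 0, 9.76×10⁻¹⁶) N.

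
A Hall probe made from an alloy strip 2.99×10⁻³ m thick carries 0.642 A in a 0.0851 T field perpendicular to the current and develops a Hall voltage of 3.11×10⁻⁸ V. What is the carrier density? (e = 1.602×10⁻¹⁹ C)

n ≈ 3.67×10²⁷ m⁻³

From V_H = IB/(n e t), n = IB/(V_H e t).
n = (0.642)(0.0851)/((3.11×10⁻⁸)(1.602×10⁻¹⁹)(2.99×10⁻³)) ≈ 3.67×10²⁷ m⁻³.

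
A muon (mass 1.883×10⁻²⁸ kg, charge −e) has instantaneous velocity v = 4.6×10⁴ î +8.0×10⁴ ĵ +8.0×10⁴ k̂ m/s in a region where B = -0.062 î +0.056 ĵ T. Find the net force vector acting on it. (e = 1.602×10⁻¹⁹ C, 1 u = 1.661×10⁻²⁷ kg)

F ≈ (7.18×10⁻¹⁶, 7.95×10⁻¹⁶, -1.21×10⁻¹⁵) N

v×B = (-4480, -4960, 7540) N/C.
F = q v×B = (−1.602×10⁻¹⁹ C)·(-4480, -4960, 7540) = (7.18×10⁻¹⁶, 7.95×10⁻¹⁶, -1.21×10⁻¹⁵) N.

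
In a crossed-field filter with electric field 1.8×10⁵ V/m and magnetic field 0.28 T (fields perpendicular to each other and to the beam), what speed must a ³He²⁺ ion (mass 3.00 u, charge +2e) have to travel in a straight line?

Zero net Lorentz force requires |qE| = |q v×B|, i.e. E = vB.
v = E/B = 1.8×10⁵/0.28 = 6.4×10⁵ m/s.
The result is independent of the particle's charge and mass.

v = 6.4×10⁵ m/s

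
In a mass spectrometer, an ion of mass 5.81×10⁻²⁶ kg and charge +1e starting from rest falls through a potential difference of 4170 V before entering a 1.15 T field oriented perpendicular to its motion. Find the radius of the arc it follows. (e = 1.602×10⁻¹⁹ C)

r ≈ 0.0478 m

Acceleration: |q|V = ½mv² ⇒ v = √(2|q|V/m) = √(2·1.602×10⁻¹⁹·4170/5.81×10⁻²⁶) ≈ 1.516×10⁵ m/s.
In the field: r = mv/(|q|B) = (5.81×10⁻²⁶)(1.516×10⁵)/((1.602×10⁻¹⁹)(1.15)) ≈ 0.0478 m.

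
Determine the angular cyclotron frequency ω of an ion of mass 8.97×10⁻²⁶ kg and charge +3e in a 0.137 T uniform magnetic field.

ω ≈ 7.34×10⁵ rad/s

ω = |q|B/m.
ω = (4.806×10⁻¹⁹)(0.137)/8.97×10⁻²⁶ ≈ 7.34×10⁵ rad/s.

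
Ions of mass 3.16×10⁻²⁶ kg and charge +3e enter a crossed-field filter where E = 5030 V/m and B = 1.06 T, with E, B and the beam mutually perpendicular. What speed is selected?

Zero net Lorentz force requires |qE| = |q v×B|, i.e. E = vB.
v = E/B = 5030/1.06 = 4750 m/s.
The result is independent of the particle's charge and mass.

v = 4750 m/s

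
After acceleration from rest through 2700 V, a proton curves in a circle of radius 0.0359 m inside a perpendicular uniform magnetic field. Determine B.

B ≈ 0.209 T

v = √(2|q|V/m) = √(2·1.602×10⁻¹⁹·2700/1.673×10⁻²⁷) ≈ 7.191×10⁵ m/s.
B = mv/(|q|r) = (1.673×10⁻²⁷)(7.191×10⁵)/((1.602×10⁻¹⁹)(0.0359)) ≈ 0.209 T.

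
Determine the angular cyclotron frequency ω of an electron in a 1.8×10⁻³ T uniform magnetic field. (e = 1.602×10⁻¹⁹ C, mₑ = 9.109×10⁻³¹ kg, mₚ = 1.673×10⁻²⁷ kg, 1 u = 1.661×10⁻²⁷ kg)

ω = |q|B/m.
ω = (1.602×10⁻¹⁹)(1.8×10⁻³)/9.109×10⁻³¹ ≈ 3.2×10⁸ rad/s.

ω ≈ 3.2×10⁸ rad/s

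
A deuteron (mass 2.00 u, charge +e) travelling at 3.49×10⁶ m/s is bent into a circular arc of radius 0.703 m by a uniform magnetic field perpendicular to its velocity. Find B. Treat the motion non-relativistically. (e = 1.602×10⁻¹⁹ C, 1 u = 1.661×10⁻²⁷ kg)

B ≈ 0.103 T

From |q|vB = mv²/r, B = mv/(|q|r).
B = (3.322×10⁻²⁷)(3.49×10⁶)/((1.602×10⁻¹⁹)(0.703)) ≈ 0.103 T.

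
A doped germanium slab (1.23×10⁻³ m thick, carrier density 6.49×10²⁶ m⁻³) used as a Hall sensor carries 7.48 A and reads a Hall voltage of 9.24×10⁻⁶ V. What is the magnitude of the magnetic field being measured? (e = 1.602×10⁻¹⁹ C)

From V_H = IB/(n e t), B = V_H n e t / I.
B = (9.24×10⁻⁶)(6.49×10²⁶)(1.602×10⁻¹⁹)(1.23×10⁻³)/7.48 ≈ 0.158 T.

B ≈ 0.158 T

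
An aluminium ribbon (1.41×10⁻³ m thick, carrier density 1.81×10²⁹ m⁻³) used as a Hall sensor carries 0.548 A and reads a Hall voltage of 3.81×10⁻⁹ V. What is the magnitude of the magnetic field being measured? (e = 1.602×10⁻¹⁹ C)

B ≈ 0.284 T

From V_H = IB/(n e t), B = V_H n e t / I.
B = (3.81×10⁻⁹)(1.81×10²⁹)(1.602×10⁻¹⁹)(1.41×10⁻³)/0.548 ≈ 0.284 T.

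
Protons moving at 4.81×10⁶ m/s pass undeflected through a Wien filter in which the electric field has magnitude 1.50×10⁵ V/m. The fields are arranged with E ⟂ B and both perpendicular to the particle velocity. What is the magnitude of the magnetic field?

B = 0.0312 T

Balance of forces in the selector: qE = qvB ⇒ B = E/v.
B = 1.50×10⁵/4.81×10⁶ = 0.0312 T.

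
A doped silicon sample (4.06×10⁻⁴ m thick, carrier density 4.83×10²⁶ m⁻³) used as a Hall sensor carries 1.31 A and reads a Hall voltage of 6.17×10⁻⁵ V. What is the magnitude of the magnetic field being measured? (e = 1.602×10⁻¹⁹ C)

From V_H = IB/(n e t), B = V_H n e t / I.
B = (6.17×10⁻⁵)(4.83×10²⁶)(1.602×10⁻¹⁹)(4.06×10⁻⁴)/1.31 ≈ 1.48 T.

B ≈ 1.48 T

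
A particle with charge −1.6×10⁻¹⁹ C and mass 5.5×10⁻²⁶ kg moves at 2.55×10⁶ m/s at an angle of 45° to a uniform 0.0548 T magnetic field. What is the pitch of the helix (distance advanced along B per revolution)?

v∥ = v cosθ = 2.55×10⁶·cos45° ≈ 1.803×10⁶ m/s.
T = 2πm/(|q|B) = 2π(5.5×10⁻²⁶)/((1.6×10⁻¹⁹)(0.0548)) ≈ 3.941×10⁻⁵ s.
pitch = v∥ T = (1.803×10⁶)(3.941×10⁻⁵) ≈ 71.1 m.

p ≈ 71.1 m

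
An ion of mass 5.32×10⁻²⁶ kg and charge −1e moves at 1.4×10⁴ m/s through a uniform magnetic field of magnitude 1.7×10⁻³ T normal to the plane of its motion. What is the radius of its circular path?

The magnetic force provides the centripetal force: |q|vB = mv²/r.
r = mv/(|q|B) = (5.32×10⁻²⁶)(1.4×10⁴)/((1.602×10⁻¹⁹)(1.7×10⁻³)) ≈ 2.7 m.

r ≈ 2.7 m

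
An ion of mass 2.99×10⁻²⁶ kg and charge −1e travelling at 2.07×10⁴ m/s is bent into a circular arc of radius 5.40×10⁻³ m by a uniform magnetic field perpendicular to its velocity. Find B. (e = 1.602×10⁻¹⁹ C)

B ≈ 0.715 T

From |q|vB = mv²/r, B = mv/(|q|r).
B = (2.99×10⁻²⁶)(2.07×10⁴)/((1.602×10⁻¹⁹)(5.40×10⁻³)) ≈ 0.715 T.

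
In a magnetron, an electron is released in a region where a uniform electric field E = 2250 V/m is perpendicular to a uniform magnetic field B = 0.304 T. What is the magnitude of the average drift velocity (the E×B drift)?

v_d ≈ 7400 m/s

In crossed fields the guiding centre drifts at v_d = |E×B|/B² = E/B, independent of charge and mass.
v_d = 2250/0.304 = 7400 m/s.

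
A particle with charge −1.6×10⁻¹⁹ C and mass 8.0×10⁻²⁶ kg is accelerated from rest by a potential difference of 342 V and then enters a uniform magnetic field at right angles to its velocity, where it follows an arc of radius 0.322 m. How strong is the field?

v = √(2|q|V/m) = √(2·1.6×10⁻¹⁹·342/8.0×10⁻²⁶) ≈ 3.699×10⁴ m/s.
B = mv/(|q|r) = (8.0×10⁻²⁶)(3.699×10⁴)/((1.6×10⁻¹⁹)(0.322)) ≈ 0.0574 T.

B ≈ 0.0574 T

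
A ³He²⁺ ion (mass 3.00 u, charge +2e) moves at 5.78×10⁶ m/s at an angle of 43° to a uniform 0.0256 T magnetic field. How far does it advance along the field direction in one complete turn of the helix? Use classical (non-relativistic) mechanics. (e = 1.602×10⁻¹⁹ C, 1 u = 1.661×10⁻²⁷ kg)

v∥ = v cosθ = 5.78×10⁶·cos43° ≈ 4.227×10⁶ m/s.
T = 2πm/(|q|B) = 2π(4.983×10⁻²⁷)/((3.204×10⁻¹⁹)(0.0256)) ≈ 3.817×10⁻⁶ s.
pitch = v∥ T = (4.227×10⁶)(3.817×10⁻⁶) ≈ 16.1 m.

p ≈ 16.1 m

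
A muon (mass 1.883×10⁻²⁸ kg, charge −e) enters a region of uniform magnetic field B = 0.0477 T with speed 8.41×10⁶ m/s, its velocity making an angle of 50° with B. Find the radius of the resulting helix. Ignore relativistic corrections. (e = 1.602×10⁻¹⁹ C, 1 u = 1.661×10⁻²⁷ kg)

v⊥ = v sinθ = 8.41×10⁶·sin50° ≈ 6.442×10⁶ m/s.
r = m v⊥/(|q|B) = (1.883×10⁻²⁸)(6.442×10⁶)/((1.602×10⁻¹⁹)(0.0477)) ≈ 0.159 m.

r ≈ 0.159 m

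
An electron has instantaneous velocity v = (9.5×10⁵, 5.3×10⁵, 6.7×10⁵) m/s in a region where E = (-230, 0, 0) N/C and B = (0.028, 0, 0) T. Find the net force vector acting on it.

F ≈ (3.68×10⁻¹⁷, -3.01×10⁻¹⁵, 2.38×10⁻¹⁵) N

v×B = (0, 1.88×10⁴, -1.48×10⁴) N/C.
E + v×B = (-230, 1.88×10⁴, -1.48×10⁴) N/C.
F = q(E + v×B) = (−1.602×10⁻¹⁹ C)·(-230, 1.88×10⁴, -1.48×10⁴) = (3.68×10⁻¹⁷, -3.01×10⁻¹⁵, 2.38×10⁻¹⁵) N.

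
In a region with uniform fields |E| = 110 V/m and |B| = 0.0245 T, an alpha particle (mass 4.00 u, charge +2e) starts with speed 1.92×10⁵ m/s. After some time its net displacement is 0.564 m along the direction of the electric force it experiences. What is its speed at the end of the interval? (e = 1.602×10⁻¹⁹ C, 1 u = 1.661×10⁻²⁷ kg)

v_f ≈ 2.07×10⁵ m/s

B does no work; ΔKE = |q|E d.
½mv_f² = ½mv₀² + |q|Ed = ½(6.644×10⁻²⁷)(1.92×10⁵)² + (3.204×10⁻¹⁹)(110)(0.564) ≈ 1.225×10⁻¹⁶ J + 1.988×10⁻¹⁷ J ≈ 1.423×10⁻¹⁶ J.
v_f = √(2·1.423×10⁻¹⁶/6.644×10⁻²⁷) ≈ 2.07×10⁵ m/s.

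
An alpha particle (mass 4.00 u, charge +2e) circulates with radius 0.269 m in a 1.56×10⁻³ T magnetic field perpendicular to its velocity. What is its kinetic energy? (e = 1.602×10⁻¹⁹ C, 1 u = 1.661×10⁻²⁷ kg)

v = |q|Br/m, then KE = ½mv² = (qBr)²/(2m).
v = (3.204×10⁻¹⁹)(1.56×10⁻³)(0.269)/6.644×10⁻²⁷ ≈ 2.024×10⁴ m/s.
KE = ½(6.644×10⁻²⁷)(2.024×10⁴)² ≈ 1.36×10⁻¹⁸ J.

KE ≈ 1.36×10⁻¹⁸ J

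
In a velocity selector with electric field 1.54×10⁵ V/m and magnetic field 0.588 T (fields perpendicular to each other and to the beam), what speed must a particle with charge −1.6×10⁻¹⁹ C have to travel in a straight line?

v = 2.62×10⁵ m/s

For undeflected motion the electric and magnetic forces balance: qE = qvB.
v = E/B = 1.54×10⁵/0.588 = 2.62×10⁵ m/s.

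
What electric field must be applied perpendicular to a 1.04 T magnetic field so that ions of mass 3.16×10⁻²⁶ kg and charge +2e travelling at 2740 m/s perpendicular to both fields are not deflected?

For straight-line motion qE = qvB, so E = vB.
E = 2740 × 1.04 = 2850 V/m.

E = 2850 V/m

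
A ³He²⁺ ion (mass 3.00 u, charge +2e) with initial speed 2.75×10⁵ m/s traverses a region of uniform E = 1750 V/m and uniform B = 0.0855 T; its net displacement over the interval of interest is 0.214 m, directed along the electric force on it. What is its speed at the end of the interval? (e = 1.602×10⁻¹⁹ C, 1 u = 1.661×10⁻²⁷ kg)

B does no work; ΔKE = |q|E d.
½mv_f² = ½mv₀² + |q|Ed = ½(4.983×10⁻²⁷)(2.75×10⁵)² + (3.204×10⁻¹⁹)(1750)(0.214) ≈ 1.884×10⁻¹⁶ J + 1.200×10⁻¹⁶ J ≈ 3.084×10⁻¹⁶ J.
v_f = √(2·3.084×10⁻¹⁶/4.983×10⁻²⁷) ≈ 3.52×10⁵ m/s.

v_f ≈ 3.52×10⁵ m/s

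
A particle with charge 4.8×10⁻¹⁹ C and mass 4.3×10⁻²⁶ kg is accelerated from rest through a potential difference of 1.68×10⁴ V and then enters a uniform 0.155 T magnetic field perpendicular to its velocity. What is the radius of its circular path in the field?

Acceleration: |q|V = ½mv² ⇒ v = √(2|q|V/m) = √(2·4.8×10⁻¹⁹·1.68×10⁴/4.3×10⁻²⁶) ≈ 6.124×10⁵ m/s.
In the field: r = mv/(|q|B) = (4.3×10⁻²⁶)(6.124×10⁵)/((4.8×10⁻¹⁹)(0.155)) ≈ 0.354 m.

r ≈ 0.354 m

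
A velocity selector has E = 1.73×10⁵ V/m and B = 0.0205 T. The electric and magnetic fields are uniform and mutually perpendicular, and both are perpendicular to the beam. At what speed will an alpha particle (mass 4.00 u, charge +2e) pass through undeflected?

v = 8.44×10⁶ m/s

Zero net Lorentz force requires |qE| = |q v×B|, i.e. E = vB.
v = E/B = 1.73×10⁵/0.0205 = 8.44×10⁶ m/s.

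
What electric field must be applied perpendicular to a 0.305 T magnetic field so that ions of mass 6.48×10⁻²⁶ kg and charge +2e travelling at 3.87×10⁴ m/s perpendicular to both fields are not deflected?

For straight-line motion qE = qvB, so E = vB.
E = 3.87×10⁴ × 0.305 = 1.18×10⁴ V/m.

E = 1.18×10⁴ V/m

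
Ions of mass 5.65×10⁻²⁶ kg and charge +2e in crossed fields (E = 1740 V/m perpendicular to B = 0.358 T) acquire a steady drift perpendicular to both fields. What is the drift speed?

v_d ≈ 4860 m/s

The E×B drift speed is v_d = E/B.
v_d = 1740/0.358 = 4860 m/s.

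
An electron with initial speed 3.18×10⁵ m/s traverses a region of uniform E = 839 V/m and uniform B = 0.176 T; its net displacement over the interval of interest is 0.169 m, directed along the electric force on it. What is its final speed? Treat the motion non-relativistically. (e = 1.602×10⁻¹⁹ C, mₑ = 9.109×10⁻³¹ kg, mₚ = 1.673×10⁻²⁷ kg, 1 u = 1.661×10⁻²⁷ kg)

v_f ≈ 7.07×10⁶ m/s

B does no work; ΔKE = |q|E d.
½mv_f² = ½mv₀² + |q|Ed = ½(9.109×10⁻³¹)(3.18×10⁵)² + (1.602×10⁻¹⁹)(839)(0.169) ≈ 4.606×10⁻²⁰ J + 2.271×10⁻¹⁷ J ≈ 2.276×10⁻¹⁷ J.
v_f = √(2·2.276×10⁻¹⁷/9.109×10⁻³¹) ≈ 7.07×10⁶ m/s.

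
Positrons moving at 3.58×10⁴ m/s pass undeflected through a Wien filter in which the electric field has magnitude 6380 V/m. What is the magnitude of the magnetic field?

Balance of forces in the selector: qE = qvB ⇒ B = E/v.
B = 6380/3.58×10⁴ = 0.178 T.

B = 0.178 T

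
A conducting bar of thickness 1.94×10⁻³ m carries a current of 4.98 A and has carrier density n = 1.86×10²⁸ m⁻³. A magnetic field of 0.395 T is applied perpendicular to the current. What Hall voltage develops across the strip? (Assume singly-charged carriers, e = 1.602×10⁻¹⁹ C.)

V_H = IB/(n e t).
V_H = (4.98)(0.395)/((1.86×10²⁸)(1.602×10⁻¹⁹)(1.94×10⁻³)) ≈ 3.40×10⁻⁷ V.

V_H ≈ 3.40×10⁻⁷ V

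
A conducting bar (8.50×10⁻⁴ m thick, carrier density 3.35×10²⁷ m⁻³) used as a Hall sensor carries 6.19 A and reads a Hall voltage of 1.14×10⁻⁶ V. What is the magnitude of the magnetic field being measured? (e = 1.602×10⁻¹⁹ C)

B ≈ 0.0840 T

From V_H = IB/(n e t), B = V_H n e t / I.
B = (1.14×10⁻⁶)(3.35×10²⁷)(1.602×10⁻¹⁹)(8.50×10⁻⁴)/6.19 ≈ 0.0840 T.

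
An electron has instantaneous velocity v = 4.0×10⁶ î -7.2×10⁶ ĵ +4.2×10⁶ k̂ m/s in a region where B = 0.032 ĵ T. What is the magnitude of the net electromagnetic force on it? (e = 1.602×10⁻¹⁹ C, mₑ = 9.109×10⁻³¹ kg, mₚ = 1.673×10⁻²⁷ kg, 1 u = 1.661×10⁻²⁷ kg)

v×B = (-1.34×10⁵, 0, 1.28×10⁵) N/C.
F = q v×B = (−1.602×10⁻¹⁹ C)·(-1.34×10⁵, 0, 1.28×10⁵) = (2.15×10⁻¹⁴, 0, -2.05×10⁻¹⁴) N.
|F| = 2.97×10⁻¹⁴ N.

|F| ≈ 2.97×10⁻¹⁴ N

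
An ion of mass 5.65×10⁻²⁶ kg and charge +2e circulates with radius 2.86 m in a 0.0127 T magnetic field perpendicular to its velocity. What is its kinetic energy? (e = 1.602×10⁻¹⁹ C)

v = |q|Br/m, then KE = ½mv² = (qBr)²/(2m).
v = (3.204×10⁻¹⁹)(0.0127)(2.86)/5.65×10⁻²⁶ ≈ 2.060×10⁵ m/s.
KE = ½(5.65×10⁻²⁶)(2.060×10⁵)² ≈ 1.20×10⁻¹⁵ J.

KE ≈ 1.20×10⁻¹⁵ J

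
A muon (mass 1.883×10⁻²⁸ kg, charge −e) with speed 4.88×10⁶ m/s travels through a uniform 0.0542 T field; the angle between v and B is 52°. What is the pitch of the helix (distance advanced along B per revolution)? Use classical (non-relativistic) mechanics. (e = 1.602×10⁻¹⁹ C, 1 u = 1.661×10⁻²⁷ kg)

p ≈ 0.409 m

v∥ = v cosθ = 4.88×10⁶·cos52° ≈ 3.004×10⁶ m/s.
T = 2πm/(|q|B) = 2π(1.883×10⁻²⁸)/((1.602×10⁻¹⁹)(0.0542)) ≈ 1.363×10⁻⁷ s.
pitch = v∥ T = (3.004×10⁶)(1.363×10⁻⁷) ≈ 0.409 m.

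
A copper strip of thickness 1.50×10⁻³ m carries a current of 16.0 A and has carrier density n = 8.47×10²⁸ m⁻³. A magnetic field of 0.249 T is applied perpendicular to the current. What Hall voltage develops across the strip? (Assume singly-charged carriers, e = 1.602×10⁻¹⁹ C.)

V_H ≈ 1.96×10⁻⁷ V

V_H = IB/(n e t).
V_H = (16.0)(0.249)/((8.47×10²⁸)(1.602×10⁻¹⁹)(1.50×10⁻³)) ≈ 1.96×10⁻⁷ V.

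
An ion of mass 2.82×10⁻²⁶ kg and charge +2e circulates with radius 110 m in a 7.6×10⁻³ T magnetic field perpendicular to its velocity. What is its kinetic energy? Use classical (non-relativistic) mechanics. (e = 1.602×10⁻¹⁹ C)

KE ≈ 1.3×10⁻¹² J

v = |q|Br/m, then KE = ½mv² = (qBr)²/(2m).
v = (3.204×10⁻¹⁹)(7.6×10⁻³)(110)/2.82×10⁻²⁶ ≈ 9.498×10⁶ m/s.
KE = ½(2.82×10⁻²⁶)(9.498×10⁶)² ≈ 1.3×10⁻¹² J.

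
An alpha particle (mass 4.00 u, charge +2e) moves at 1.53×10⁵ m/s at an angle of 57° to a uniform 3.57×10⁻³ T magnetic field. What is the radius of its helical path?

v⊥ = v sinθ = 1.53×10⁵·sin57° ≈ 1.283×10⁵ m/s.
r = m v⊥/(|q|B) = (6.644×10⁻²⁷)(1.283×10⁵)/((3.204×10⁻¹⁹)(3.57×10⁻³)) ≈ 0.745 m.

r ≈ 0.745 m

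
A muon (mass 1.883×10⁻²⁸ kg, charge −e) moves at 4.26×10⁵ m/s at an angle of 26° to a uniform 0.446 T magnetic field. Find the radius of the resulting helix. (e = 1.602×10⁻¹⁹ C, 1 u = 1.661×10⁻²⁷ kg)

r ≈ 4.92×10⁻⁴ m

v⊥ = v sinθ = 4.26×10⁵·sin26° ≈ 1.867×10⁵ m/s.
r = m v⊥/(|q|B) = (1.883×10⁻²⁸)(1.867×10⁵)/((1.602×10⁻¹⁹)(0.446)) ≈ 4.92×10⁻⁴ m.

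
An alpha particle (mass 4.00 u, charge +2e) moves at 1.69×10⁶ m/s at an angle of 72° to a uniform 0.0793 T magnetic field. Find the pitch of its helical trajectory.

v∥ = v cosθ = 1.69×10⁶·cos72° ≈ 5.222×10⁵ m/s.
T = 2πm/(|q|B) = 2π(6.644×10⁻²⁷)/((3.204×10⁻¹⁹)(0.0793)) ≈ 1.643×10⁻⁶ s.
pitch = v∥ T = (5.222×10⁵)(1.643×10⁻⁶) ≈ 0.858 m.

p ≈ 0.858 m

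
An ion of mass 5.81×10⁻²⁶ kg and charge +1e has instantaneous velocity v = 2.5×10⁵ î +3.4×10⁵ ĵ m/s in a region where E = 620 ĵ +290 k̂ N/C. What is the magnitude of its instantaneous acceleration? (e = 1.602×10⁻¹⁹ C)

Only an electric field acts, so F = qE = (1.602×10⁻¹⁹ C)·(0, 620, 290) = (0, 9.93×10⁻¹⁷, 4.65×10⁻¹⁷) N.
|a| = |F|/m = 1.097×10⁻¹⁶/5.81×10⁻²⁶ ≈ 1.89×10⁹ m/s².

|a| ≈ 1.89×10⁹ m/s²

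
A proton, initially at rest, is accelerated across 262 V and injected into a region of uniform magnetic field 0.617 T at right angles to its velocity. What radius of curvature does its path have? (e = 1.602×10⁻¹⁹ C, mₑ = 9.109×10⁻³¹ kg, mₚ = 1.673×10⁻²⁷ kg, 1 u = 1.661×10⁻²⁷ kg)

Acceleration: |q|V = ½mv² ⇒ v = √(2|q|V/m) = √(2·1.602×10⁻¹⁹·262/1.673×10⁻²⁷) ≈ 2.240×10⁵ m/s.
In the field: r = mv/(|q|B) = (1.673×10⁻²⁷)(2.240×10⁵)/((1.602×10⁻¹⁹)(0.617)) ≈ 3.79×10⁻³ m.

r ≈ 3.79×10⁻³ m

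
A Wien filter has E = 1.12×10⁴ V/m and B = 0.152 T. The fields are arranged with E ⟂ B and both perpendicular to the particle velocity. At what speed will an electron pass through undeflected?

Zero net Lorentz force requires |qE| = |q v×B|, i.e. E = vB.
v = E/B = 1.12×10⁴/0.152 = 7.37×10⁴ m/s.

v = 7.37×10⁴ m/s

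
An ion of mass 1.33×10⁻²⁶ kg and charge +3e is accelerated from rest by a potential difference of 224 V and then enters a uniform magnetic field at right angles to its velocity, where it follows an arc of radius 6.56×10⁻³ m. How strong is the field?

v = √(2|q|V/m) = √(2·4.806×10⁻¹⁹·224/1.33×10⁻²⁶) ≈ 1.272×10⁵ m/s.
B = mv/(|q|r) = (1.33×10⁻²⁶)(1.272×10⁵)/((4.806×10⁻¹⁹)(6.56×10⁻³)) ≈ 0.537 T.

B ≈ 0.537 T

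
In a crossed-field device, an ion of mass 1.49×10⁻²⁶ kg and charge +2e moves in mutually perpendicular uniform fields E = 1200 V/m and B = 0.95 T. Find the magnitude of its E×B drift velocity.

v_d ≈ 1300 m/s

The steady drift has the magnetic force balancing the electric force, so v_d = E/B.
v_d = 1200/0.95 = 1300 m/s.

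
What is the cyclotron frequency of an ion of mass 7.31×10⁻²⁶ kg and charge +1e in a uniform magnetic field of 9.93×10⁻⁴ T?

f ≈ 346 Hz

f = |q|B/(2πm).
f = (1.602×10⁻¹⁹)(9.93×10⁻⁴)/(2π·7.31×10⁻²⁶) ≈ 346 Hz.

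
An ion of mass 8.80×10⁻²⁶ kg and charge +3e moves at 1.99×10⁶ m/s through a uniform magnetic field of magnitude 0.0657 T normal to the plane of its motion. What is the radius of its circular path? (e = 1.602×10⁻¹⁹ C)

r ≈ 5.55 m

The magnetic force provides the centripetal force: |q|vB = mv²/r.
r = mv/(|q|B) = (8.80×10⁻²⁶)(1.99×10⁶)/((4.806×10⁻¹⁹)(0.0657)) ≈ 5.55 m.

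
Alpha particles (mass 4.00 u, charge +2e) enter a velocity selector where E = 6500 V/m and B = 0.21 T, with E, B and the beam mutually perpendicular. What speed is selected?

Zero net Lorentz force requires |qE| = |q v×B|, i.e. E = vB.
v = E/B = 6500/0.21 = 3.1×10⁴ m/s.
The result is independent of the particle's charge and mass.

v = 3.1×10⁴ m/s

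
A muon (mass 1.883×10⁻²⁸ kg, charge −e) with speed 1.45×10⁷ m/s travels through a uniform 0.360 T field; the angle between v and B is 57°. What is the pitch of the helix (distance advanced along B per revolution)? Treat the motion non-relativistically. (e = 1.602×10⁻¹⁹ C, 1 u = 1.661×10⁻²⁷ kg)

p ≈ 0.162 m

v∥ = v cosθ = 1.45×10⁷·cos57° ≈ 7.897×10⁶ m/s.
T = 2πm/(|q|B) = 2π(1.883×10⁻²⁸)/((1.602×10⁻¹⁹)(0.360)) ≈ 2.051×10⁻⁸ s.
pitch = v∥ T = (7.897×10⁶)(2.051×10⁻⁸) ≈ 0.162 m.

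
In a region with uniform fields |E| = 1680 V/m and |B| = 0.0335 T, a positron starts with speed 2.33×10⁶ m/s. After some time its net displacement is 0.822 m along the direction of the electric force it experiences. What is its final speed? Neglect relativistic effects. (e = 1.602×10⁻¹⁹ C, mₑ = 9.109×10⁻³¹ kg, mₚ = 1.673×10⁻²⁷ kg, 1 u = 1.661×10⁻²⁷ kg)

v_f ≈ 2.22×10⁷ m/s

B does no work; ΔKE = |q|E d.
½mv_f² = ½mv₀² + |q|Ed = ½(9.109×10⁻³¹)(2.33×10⁶)² + (1.602×10⁻¹⁹)(1680)(0.822) ≈ 2.473×10⁻¹⁸ J + 2.212×10⁻¹⁶ J ≈ 2.237×10⁻¹⁶ J.
v_f = √(2·2.237×10⁻¹⁶/9.109×10⁻³¹) ≈ 2.22×10⁷ m/s.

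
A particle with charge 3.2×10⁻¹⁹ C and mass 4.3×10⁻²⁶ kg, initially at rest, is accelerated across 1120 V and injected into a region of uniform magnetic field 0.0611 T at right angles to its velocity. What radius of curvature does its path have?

Acceleration: |q|V = ½mv² ⇒ v = √(2|q|V/m) = √(2·3.2×10⁻¹⁹·1120/4.3×10⁻²⁶) ≈ 1.291×10⁵ m/s.
In the field: r = mv/(|q|B) = (4.3×10⁻²⁶)(1.291×10⁵)/((3.2×10⁻¹⁹)(0.0611)) ≈ 0.284 m.

r ≈ 0.284 m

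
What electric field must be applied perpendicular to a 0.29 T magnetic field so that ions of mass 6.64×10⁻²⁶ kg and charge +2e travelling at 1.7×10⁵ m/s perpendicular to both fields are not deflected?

E = 4.9×10⁴ V/m

For straight-line motion qE = qvB, so E = vB.
E = 1.7×10⁵ × 0.29 = 4.9×10⁴ V/m.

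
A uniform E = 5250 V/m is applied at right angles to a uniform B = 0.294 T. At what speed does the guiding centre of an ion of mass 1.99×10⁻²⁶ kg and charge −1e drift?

v_d ≈ 1.79×10⁴ m/s

In crossed fields the guiding centre drifts at v_d = |E×B|/B² = E/B, independent of charge and mass.
v_d = 5250/0.294 = 1.79×10⁴ m/s.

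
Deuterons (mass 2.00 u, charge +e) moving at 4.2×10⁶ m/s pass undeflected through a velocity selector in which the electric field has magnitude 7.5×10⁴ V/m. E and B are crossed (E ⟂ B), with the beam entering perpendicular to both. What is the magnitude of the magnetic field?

B = 0.018 T

Balance of forces in the selector: qE = qvB ⇒ B = E/v.
B = 7.5×10⁴/4.2×10⁶ = 0.018 T.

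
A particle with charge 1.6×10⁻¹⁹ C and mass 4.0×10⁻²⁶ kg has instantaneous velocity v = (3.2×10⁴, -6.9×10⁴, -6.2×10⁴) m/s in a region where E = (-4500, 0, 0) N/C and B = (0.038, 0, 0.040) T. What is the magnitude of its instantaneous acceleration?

|a| ≈ 3.41×10¹⁰ m/s²

v×B = (-2760, -3640, 2620) N/C.
E + v×B = (-7260, -3640, 2620) N/C.
F = q(E + v×B) = (1.6×10⁻¹⁹ C)·(-7260, -3640, 2620) = (-1.16×10⁻¹⁵, -5.82×10⁻¹⁶, 4.20×10⁻¹⁶) N.
|a| = |F|/m = 1.365×10⁻¹⁵/4.0×10⁻²⁶ ≈ 3.41×10¹⁰ m/s².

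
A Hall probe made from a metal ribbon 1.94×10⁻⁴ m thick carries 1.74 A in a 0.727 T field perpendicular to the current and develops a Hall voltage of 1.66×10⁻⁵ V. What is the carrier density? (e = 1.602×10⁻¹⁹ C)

n ≈ 2.45×10²⁷ m⁻³

From V_H = IB/(n e t), n = IB/(V_H e t).
n = (1.74)(0.727)/((1.66×10⁻⁵)(1.602×10⁻¹⁹)(1.94×10⁻⁴)) ≈ 2.45×10²⁷ m⁻³.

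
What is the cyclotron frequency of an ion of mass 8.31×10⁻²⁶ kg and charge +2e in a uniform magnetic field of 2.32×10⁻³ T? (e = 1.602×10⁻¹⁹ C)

f = |q|B/(2πm).
f = (3.204×10⁻¹⁹)(2.32×10⁻³)/(2π·8.31×10⁻²⁶) ≈ 1420 Hz.

f ≈ 1420 Hz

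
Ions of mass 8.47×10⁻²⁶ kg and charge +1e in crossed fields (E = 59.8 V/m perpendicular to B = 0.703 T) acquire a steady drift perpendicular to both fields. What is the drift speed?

In crossed fields the guiding centre drifts at v_d = |E×B|/B² = E/B, independent of charge and mass.
v_d = 59.8/0.703 = 85.1 m/s.

v_d ≈ 85.1 m/s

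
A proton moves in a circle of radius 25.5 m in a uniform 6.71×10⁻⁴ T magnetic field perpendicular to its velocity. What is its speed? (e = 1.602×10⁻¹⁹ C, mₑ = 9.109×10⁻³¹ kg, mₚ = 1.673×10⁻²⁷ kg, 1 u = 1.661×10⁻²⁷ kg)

From |q|vB = mv²/r, v = |q|Br/m.
v = (1.602×10⁻¹⁹)(6.71×10⁻⁴)(25.5)/1.673×10⁻²⁷ ≈ 1.64×10⁶ m/s.

v ≈ 1.64×10⁶ m/s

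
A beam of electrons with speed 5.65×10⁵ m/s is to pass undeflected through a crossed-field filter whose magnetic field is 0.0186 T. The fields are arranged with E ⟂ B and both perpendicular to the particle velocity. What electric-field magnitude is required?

For straight-line motion qE = qvB, so E = vB.
E = 5.65×10⁵ × 0.0186 = 1.05×10⁴ V/m.

E = 1.05×10⁴ V/m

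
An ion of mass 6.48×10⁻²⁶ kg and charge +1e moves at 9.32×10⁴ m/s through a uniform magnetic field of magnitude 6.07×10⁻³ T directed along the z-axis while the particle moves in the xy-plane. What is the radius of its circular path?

The magnetic force provides the centripetal force: |q|vB = mv²/r.
r = mv/(|q|B) = (6.48×10⁻²⁶)(9.32×10⁴)/((1.602×10⁻¹⁹)(6.07×10⁻³)) ≈ 6.21 m.

r ≈ 6.21 m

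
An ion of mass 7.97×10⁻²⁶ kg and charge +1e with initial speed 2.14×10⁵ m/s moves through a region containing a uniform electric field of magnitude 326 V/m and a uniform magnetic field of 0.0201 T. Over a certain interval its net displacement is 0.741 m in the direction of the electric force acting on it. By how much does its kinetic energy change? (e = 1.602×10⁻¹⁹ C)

ΔKE ≈ 3.87×10⁻¹⁷ J

The magnetic force is always ⟂ v and does no work; only the electric force changes KE.
ΔKE = F_E · d = |q|E d = (1.602×10⁻¹⁹)(326)(0.741) ≈ 3.87×10⁻¹⁷ J.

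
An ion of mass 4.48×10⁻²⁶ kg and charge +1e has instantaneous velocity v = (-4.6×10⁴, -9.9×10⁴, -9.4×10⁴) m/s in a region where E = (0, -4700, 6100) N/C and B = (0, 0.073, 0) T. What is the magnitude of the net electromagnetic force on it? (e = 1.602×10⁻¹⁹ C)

v×B = (6860, 0, -3360) N/C.
E + v×B = (6860, -4700, 2740) N/C.
F = q(E + v×B) = (1.602×10⁻¹⁹ C)·(6860, -4700, 2740) = (1.10×10⁻¹⁵, -7.53×10⁻¹⁶, 4.39×10⁻¹⁶) N.
|F| = 1.40×10⁻¹⁵ N.

|F| ≈ 1.40×10⁻¹⁵ N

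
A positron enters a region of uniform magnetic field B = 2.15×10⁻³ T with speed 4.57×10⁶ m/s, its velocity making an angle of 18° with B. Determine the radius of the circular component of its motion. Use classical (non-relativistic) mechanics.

v⊥ = v sinθ = 4.57×10⁶·sin18° ≈ 1.412×10⁶ m/s.
r = m v⊥/(|q|B) = (9.109×10⁻³¹)(1.412×10⁶)/((1.602×10⁻¹⁹)(2.15×10⁻³)) ≈ 3.73×10⁻³ m.

r ≈ 3.73×10⁻³ m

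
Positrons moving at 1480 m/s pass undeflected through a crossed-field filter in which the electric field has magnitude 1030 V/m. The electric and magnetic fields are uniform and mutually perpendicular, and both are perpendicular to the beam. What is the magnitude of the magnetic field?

B = 0.696 T

Balance of forces in the selector: qE = qvB ⇒ B = E/v.
B = 1030/1480 = 0.696 T.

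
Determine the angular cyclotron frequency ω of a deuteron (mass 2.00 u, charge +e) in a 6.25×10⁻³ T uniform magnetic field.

ω = |q|B/m.
ω = (1.602×10⁻¹⁹)(6.25×10⁻³)/3.322×10⁻²⁷ ≈ 3.01×10⁵ rad/s.

ω ≈ 3.01×10⁵ rad/s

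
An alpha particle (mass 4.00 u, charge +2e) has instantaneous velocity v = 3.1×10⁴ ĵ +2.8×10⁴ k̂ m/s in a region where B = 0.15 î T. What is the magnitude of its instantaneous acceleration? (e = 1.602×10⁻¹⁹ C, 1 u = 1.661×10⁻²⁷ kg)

|a| ≈ 3.02×10¹¹ m/s²

v×B = (0, 4200, -4650) N/C.
F = q v×B = (3.204×10⁻¹⁹ C)·(0, 4200, -4650) = (0, 1.35×10⁻¹⁵, -1.49×10⁻¹⁵) N.
|a| = |F|/m = 2.008×10⁻¹⁵/6.644×10⁻²⁷ ≈ 3.02×10¹¹ m/s².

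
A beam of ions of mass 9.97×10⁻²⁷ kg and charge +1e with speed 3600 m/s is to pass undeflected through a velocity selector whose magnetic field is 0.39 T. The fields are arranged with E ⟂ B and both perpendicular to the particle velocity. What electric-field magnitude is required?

For straight-line motion qE = qvB, so E = vB.
E = 3600 × 0.39 = 1400 V/m.

E = 1400 V/m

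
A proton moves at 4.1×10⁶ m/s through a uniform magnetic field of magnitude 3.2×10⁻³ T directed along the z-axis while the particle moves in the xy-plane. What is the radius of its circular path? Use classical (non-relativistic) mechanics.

r ≈ 13 m

The magnetic force provides the centripetal force: |q|vB = mv²/r.
r = mv/(|q|B) = (1.673×10⁻²⁷)(4.1×10⁶)/((1.602×10⁻¹⁹)(3.2×10⁻³)) ≈ 13 m.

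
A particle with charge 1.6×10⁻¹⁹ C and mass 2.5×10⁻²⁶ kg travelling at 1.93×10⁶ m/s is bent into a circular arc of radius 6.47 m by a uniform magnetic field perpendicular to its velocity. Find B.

B ≈ 0.0466 T

From |q|vB = mv²/r, B = mv/(|q|r).
B = (2.5×10⁻²⁶)(1.93×10⁶)/((1.6×10⁻¹⁹)(6.47)) ≈ 0.0466 T.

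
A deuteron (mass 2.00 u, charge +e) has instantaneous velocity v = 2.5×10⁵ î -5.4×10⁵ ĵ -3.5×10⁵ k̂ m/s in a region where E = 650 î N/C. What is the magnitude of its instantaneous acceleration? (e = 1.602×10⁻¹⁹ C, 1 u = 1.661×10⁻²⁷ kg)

Only an electric field acts, so F = qE = (1.602×10⁻¹⁹ C)·(650, 0, 0) = (1.04×10⁻¹⁶, 0, 0) N.
|a| = |F|/m = 1.041×10⁻¹⁶/3.322×10⁻²⁷ ≈ 3.13×10¹⁰ m/s².

|a| ≈ 3.13×10¹⁰ m/s²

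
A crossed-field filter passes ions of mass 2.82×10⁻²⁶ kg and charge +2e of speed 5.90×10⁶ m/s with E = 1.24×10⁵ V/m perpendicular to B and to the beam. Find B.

Balance of forces in the selector: qE = qvB ⇒ B = E/v.
B = 1.24×10⁵/5.90×10⁶ = 0.0210 T.

B = 0.0210 T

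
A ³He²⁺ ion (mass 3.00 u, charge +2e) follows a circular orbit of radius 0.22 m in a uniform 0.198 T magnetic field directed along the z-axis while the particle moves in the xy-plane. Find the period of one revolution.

The cyclotron period depends only on m, q, B: T = 2πm/(|q|B).
T = 2π(4.983×10⁻²⁷)/((3.204×10⁻¹⁹)(0.198)) ≈ 4.94×10⁻⁷ s.

T ≈ 4.94×10⁻⁷ s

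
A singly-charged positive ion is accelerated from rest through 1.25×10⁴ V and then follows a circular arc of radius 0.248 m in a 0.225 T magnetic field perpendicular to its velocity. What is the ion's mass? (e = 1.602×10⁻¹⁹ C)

Combine |q|V = ½mv² and r = mv/(|q|B): eliminate v to get m = qB²r²/(2V).
m = (1.602×10⁻¹⁹)(0.225)²(0.248)²/(2·1.25×10⁴) ≈ 2.00×10⁻²⁶ kg.

m ≈ 2.00×10⁻²⁶ kg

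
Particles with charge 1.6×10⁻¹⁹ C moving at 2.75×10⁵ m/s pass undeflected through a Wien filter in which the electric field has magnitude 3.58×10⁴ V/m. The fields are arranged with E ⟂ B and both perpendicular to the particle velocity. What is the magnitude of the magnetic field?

B = 0.130 T

Balance of forces in the selector: qE = qvB ⇒ B = E/v.
B = 3.58×10⁴/2.75×10⁵ = 0.130 T.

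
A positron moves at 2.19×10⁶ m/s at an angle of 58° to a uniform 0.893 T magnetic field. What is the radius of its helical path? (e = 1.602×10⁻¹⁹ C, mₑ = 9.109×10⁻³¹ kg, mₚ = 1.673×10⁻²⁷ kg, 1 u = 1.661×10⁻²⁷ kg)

r ≈ 1.18×10⁻⁵ m

v⊥ = v sinθ = 2.19×10⁶·sin58° ≈ 1.857×10⁶ m/s.
r = m v⊥/(|q|B) = (9.109×10⁻³¹)(1.857×10⁶)/((1.602×10⁻¹⁹)(0.893)) ≈ 1.18×10⁻⁵ m.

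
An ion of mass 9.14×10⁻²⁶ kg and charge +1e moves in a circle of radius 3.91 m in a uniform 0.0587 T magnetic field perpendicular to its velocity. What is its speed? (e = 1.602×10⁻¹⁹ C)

From |q|vB = mv²/r, v = |q|Br/m.
v = (1.602×10⁻¹⁹)(0.0587)(3.91)/9.14×10⁻²⁶ ≈ 4.02×10⁵ m/s.

v ≈ 4.02×10⁵ m/s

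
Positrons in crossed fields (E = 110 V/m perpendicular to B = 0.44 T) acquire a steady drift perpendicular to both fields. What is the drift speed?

The E×B drift speed is v_d = E/B.
v_d = 110/0.44 = 250 m/s.

v_d ≈ 250 m/s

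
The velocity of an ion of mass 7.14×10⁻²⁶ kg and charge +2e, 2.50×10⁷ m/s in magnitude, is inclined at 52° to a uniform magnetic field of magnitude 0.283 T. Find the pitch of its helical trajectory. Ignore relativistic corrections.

v∥ = v cosθ = 2.50×10⁷·cos52° ≈ 1.539×10⁷ m/s.
T = 2πm/(|q|B) = 2π(7.14×10⁻²⁶)/((3.204×10⁻¹⁹)(0.283)) ≈ 4.948×10⁻⁶ s.
pitch = v∥ T = (1.539×10⁷)(4.948×10⁻⁶) ≈ 76.2 m.

p ≈ 76.2 m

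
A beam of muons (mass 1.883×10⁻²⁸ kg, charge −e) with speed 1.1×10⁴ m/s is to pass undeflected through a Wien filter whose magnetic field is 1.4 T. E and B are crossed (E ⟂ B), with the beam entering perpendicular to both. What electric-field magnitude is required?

For straight-line motion qE = qvB, so E = vB.
E = 1.1×10⁴ × 1.4 = 1.5×10⁴ V/m.

E = 1.5×10⁴ V/m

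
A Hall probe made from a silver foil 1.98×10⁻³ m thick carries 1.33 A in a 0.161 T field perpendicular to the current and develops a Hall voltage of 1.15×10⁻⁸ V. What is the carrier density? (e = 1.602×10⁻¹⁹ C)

From V_H = IB/(n e t), n = IB/(V_H e t).
n = (1.33)(0.161)/((1.15×10⁻⁸)(1.602×10⁻¹⁹)(1.98×10⁻³)) ≈ 5.87×10²⁸ m⁻³.

n ≈ 5.87×10²⁸ m⁻³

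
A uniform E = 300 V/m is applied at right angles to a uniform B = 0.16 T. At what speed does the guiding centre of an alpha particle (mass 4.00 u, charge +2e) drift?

The steady drift has the magnetic force balancing the electric force, so v_d = E/B.
v_d = 300/0.16 = 1900 m/s.

v_d ≈ 1900 m/s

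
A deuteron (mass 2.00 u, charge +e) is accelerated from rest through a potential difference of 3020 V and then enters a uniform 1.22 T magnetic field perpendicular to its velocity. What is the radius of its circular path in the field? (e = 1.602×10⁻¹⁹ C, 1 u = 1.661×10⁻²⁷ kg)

r ≈ 9.17×10⁻³ m

Acceleration: |q|V = ½mv² ⇒ v = √(2|q|V/m) = √(2·1.602×10⁻¹⁹·3020/3.322×10⁻²⁷) ≈ 5.397×10⁵ m/s.
In the field: r = mv/(|q|B) = (3.322×10⁻²⁷)(5.397×10⁵)/((1.602×10⁻¹⁹)(1.22)) ≈ 9.17×10⁻³ m.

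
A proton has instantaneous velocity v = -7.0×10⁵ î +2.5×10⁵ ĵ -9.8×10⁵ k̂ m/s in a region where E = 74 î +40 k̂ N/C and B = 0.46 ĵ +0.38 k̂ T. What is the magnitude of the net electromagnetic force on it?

v×B = (5.46×10⁵, 2.66×10⁵, -3.22×10⁵) N/C.
E + v×B = (5.46×10⁵, 2.66×10⁵, -3.22×10⁵) N/C.
F = q(E + v×B) = (1.602×10⁻¹⁹ C)·(5.46×10⁵, 2.66×10⁵, -3.22×10⁵) = (8.74×10⁻¹⁴, 4.26×10⁻¹⁴, -5.16×10⁻¹⁴) N.
|F| = 1.10×10⁻¹³ N.

|F| ≈ 1.10×10⁻¹³ N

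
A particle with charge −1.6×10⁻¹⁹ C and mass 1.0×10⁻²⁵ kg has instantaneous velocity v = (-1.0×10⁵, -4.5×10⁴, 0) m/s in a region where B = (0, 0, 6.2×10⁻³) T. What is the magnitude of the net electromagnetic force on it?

v×B = (-279, 620, 0) N/C.
F = q v×B = (−1.6×10⁻¹⁹ C)·(-279, 620, 0) = (4.46×10⁻¹⁷, -9.92×10⁻¹⁷, 0) N.
|F| = 1.09×10⁻¹⁶ N.

|F| ≈ 1.09×10⁻¹⁶ N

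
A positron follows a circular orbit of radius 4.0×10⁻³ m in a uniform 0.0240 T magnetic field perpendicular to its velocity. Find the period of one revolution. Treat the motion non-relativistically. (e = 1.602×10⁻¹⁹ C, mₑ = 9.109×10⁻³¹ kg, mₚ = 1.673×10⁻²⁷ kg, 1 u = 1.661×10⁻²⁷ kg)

T ≈ 1.49×10⁻⁹ s

The cyclotron period depends only on m, q, B: T = 2πm/(|q|B).
T = 2π(9.109×10⁻³¹)/((1.602×10⁻¹⁹)(0.0240)) ≈ 1.49×10⁻⁹ s.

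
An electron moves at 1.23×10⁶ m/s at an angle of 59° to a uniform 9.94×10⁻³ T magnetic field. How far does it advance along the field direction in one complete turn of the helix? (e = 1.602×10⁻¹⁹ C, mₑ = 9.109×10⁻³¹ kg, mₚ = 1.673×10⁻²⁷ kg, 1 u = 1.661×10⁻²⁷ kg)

p ≈ 2.28×10⁻³ m

v∥ = v cosθ = 1.23×10⁶·cos59° ≈ 6.335×10⁵ m/s.
T = 2πm/(|q|B) = 2π(9.109×10⁻³¹)/((1.602×10⁻¹⁹)(9.94×10⁻³)) ≈ 3.594×10⁻⁹ s.
pitch = v∥ T = (6.335×10⁵)(3.594×10⁻⁹) ≈ 2.28×10⁻³ m.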